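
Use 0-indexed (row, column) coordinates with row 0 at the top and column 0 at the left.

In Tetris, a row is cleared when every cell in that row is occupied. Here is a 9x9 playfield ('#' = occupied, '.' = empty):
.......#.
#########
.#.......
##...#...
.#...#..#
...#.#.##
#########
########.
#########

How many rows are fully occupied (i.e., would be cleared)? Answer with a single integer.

Check each row:
  row 0: 8 empty cells -> not full
  row 1: 0 empty cells -> FULL (clear)
  row 2: 8 empty cells -> not full
  row 3: 6 empty cells -> not full
  row 4: 6 empty cells -> not full
  row 5: 5 empty cells -> not full
  row 6: 0 empty cells -> FULL (clear)
  row 7: 1 empty cell -> not full
  row 8: 0 empty cells -> FULL (clear)
Total rows cleared: 3

Answer: 3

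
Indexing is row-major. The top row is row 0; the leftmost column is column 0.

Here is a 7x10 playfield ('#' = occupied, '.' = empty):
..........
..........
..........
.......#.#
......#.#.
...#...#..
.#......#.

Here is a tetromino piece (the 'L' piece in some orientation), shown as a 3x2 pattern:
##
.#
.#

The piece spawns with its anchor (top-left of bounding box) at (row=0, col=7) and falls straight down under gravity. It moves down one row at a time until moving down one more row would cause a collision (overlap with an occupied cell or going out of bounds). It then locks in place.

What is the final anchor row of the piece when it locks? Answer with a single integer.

Answer: 1

Derivation:
Spawn at (row=0, col=7). Try each row:
  row 0: fits
  row 1: fits
  row 2: blocked -> lock at row 1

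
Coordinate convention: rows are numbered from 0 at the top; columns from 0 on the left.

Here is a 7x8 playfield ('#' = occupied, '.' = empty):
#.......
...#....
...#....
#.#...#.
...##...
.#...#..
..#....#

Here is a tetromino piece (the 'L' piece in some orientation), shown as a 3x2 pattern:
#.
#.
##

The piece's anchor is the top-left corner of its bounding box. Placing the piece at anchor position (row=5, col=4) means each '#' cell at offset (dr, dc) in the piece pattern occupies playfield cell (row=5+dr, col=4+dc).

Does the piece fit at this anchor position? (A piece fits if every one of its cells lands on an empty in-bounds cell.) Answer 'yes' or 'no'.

Check each piece cell at anchor (5, 4):
  offset (0,0) -> (5,4): empty -> OK
  offset (1,0) -> (6,4): empty -> OK
  offset (2,0) -> (7,4): out of bounds -> FAIL
  offset (2,1) -> (7,5): out of bounds -> FAIL
All cells valid: no

Answer: no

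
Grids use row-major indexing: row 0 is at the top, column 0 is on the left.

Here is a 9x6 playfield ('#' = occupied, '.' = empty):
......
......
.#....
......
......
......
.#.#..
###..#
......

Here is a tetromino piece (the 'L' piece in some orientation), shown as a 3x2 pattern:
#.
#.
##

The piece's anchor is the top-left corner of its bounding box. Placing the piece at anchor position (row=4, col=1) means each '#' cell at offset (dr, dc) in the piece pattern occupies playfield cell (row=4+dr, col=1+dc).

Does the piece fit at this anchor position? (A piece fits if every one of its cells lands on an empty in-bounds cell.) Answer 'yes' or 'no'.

Check each piece cell at anchor (4, 1):
  offset (0,0) -> (4,1): empty -> OK
  offset (1,0) -> (5,1): empty -> OK
  offset (2,0) -> (6,1): occupied ('#') -> FAIL
  offset (2,1) -> (6,2): empty -> OK
All cells valid: no

Answer: no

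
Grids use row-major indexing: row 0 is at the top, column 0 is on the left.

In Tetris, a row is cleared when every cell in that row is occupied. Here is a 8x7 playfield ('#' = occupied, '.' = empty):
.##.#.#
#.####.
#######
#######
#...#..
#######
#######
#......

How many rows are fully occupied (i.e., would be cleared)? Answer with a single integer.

Check each row:
  row 0: 3 empty cells -> not full
  row 1: 2 empty cells -> not full
  row 2: 0 empty cells -> FULL (clear)
  row 3: 0 empty cells -> FULL (clear)
  row 4: 5 empty cells -> not full
  row 5: 0 empty cells -> FULL (clear)
  row 6: 0 empty cells -> FULL (clear)
  row 7: 6 empty cells -> not full
Total rows cleared: 4

Answer: 4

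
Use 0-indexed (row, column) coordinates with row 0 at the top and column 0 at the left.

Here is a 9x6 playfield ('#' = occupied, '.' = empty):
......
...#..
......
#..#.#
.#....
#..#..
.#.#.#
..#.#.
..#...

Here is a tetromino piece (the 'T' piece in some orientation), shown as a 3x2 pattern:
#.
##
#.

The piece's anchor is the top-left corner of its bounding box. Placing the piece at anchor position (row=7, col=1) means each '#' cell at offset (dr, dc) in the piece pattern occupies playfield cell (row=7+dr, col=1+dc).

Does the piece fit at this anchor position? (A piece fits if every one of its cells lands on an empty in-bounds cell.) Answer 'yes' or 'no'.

Check each piece cell at anchor (7, 1):
  offset (0,0) -> (7,1): empty -> OK
  offset (1,0) -> (8,1): empty -> OK
  offset (1,1) -> (8,2): occupied ('#') -> FAIL
  offset (2,0) -> (9,1): out of bounds -> FAIL
All cells valid: no

Answer: no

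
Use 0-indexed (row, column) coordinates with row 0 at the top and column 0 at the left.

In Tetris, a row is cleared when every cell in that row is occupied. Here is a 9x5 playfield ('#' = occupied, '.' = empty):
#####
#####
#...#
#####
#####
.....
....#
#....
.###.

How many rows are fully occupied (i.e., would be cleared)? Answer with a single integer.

Answer: 4

Derivation:
Check each row:
  row 0: 0 empty cells -> FULL (clear)
  row 1: 0 empty cells -> FULL (clear)
  row 2: 3 empty cells -> not full
  row 3: 0 empty cells -> FULL (clear)
  row 4: 0 empty cells -> FULL (clear)
  row 5: 5 empty cells -> not full
  row 6: 4 empty cells -> not full
  row 7: 4 empty cells -> not full
  row 8: 2 empty cells -> not full
Total rows cleared: 4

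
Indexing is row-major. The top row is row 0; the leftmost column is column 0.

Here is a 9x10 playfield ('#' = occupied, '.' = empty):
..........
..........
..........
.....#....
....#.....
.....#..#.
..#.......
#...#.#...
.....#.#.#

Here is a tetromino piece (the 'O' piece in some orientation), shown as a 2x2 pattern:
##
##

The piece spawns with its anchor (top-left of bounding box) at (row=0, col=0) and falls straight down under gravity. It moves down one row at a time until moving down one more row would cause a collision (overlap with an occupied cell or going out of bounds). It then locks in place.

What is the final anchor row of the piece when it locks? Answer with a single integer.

Spawn at (row=0, col=0). Try each row:
  row 0: fits
  row 1: fits
  row 2: fits
  row 3: fits
  row 4: fits
  row 5: fits
  row 6: blocked -> lock at row 5

Answer: 5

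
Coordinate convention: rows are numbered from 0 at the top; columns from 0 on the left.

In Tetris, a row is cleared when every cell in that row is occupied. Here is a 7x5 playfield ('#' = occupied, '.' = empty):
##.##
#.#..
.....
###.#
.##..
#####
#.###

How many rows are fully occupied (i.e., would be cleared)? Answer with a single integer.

Check each row:
  row 0: 1 empty cell -> not full
  row 1: 3 empty cells -> not full
  row 2: 5 empty cells -> not full
  row 3: 1 empty cell -> not full
  row 4: 3 empty cells -> not full
  row 5: 0 empty cells -> FULL (clear)
  row 6: 1 empty cell -> not full
Total rows cleared: 1

Answer: 1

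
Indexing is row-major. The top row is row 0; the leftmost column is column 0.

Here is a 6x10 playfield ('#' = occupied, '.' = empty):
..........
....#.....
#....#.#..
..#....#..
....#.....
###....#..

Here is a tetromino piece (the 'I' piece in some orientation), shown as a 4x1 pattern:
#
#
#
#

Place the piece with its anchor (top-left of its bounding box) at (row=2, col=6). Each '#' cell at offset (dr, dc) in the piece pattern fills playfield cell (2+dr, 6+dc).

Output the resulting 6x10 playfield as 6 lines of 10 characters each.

Answer: ..........
....#.....
#....###..
..#...##..
....#.#...
###...##..

Derivation:
Fill (2+0,6+0) = (2,6)
Fill (2+1,6+0) = (3,6)
Fill (2+2,6+0) = (4,6)
Fill (2+3,6+0) = (5,6)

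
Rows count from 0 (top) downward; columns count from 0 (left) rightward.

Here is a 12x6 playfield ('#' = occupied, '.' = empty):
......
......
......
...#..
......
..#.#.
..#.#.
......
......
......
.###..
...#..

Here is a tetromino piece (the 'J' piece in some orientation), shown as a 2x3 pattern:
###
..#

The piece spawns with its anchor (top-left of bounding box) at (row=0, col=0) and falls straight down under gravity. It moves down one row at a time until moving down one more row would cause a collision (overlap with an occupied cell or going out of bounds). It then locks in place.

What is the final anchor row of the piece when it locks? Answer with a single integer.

Answer: 3

Derivation:
Spawn at (row=0, col=0). Try each row:
  row 0: fits
  row 1: fits
  row 2: fits
  row 3: fits
  row 4: blocked -> lock at row 3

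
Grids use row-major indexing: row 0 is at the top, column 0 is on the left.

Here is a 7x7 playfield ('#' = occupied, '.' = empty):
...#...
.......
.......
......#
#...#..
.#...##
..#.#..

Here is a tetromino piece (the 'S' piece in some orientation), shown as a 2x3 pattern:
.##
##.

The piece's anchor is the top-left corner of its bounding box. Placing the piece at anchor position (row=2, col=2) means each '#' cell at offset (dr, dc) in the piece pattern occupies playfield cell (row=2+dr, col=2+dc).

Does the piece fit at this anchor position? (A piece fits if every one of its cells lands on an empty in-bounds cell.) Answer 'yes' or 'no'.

Check each piece cell at anchor (2, 2):
  offset (0,1) -> (2,3): empty -> OK
  offset (0,2) -> (2,4): empty -> OK
  offset (1,0) -> (3,2): empty -> OK
  offset (1,1) -> (3,3): empty -> OK
All cells valid: yes

Answer: yes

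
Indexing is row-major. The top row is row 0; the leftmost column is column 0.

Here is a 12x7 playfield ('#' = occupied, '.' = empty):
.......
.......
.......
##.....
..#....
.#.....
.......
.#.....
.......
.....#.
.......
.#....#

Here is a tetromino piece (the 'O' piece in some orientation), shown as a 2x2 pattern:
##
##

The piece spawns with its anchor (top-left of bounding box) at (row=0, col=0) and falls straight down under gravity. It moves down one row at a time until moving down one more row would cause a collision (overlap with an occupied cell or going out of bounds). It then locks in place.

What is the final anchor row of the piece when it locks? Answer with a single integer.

Answer: 1

Derivation:
Spawn at (row=0, col=0). Try each row:
  row 0: fits
  row 1: fits
  row 2: blocked -> lock at row 1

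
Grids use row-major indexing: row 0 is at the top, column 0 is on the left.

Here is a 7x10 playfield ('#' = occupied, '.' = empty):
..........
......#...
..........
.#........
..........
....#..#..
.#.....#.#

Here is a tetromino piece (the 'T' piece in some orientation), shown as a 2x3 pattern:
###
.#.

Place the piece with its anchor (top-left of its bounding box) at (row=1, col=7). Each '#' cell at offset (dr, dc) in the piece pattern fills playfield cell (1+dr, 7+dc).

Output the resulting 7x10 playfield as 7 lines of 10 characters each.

Answer: ..........
......####
........#.
.#........
..........
....#..#..
.#.....#.#

Derivation:
Fill (1+0,7+0) = (1,7)
Fill (1+0,7+1) = (1,8)
Fill (1+0,7+2) = (1,9)
Fill (1+1,7+1) = (2,8)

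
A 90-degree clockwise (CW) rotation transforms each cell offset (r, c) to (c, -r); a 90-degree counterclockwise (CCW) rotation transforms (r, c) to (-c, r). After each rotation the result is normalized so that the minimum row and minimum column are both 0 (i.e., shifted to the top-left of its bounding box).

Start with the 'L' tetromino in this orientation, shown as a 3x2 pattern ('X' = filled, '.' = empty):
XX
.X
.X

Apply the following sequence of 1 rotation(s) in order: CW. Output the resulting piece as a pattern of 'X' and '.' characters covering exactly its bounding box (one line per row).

Start:
XX
.X
.X
After rotation 1 (CW):
..X
XXX

Answer: ..X
XXX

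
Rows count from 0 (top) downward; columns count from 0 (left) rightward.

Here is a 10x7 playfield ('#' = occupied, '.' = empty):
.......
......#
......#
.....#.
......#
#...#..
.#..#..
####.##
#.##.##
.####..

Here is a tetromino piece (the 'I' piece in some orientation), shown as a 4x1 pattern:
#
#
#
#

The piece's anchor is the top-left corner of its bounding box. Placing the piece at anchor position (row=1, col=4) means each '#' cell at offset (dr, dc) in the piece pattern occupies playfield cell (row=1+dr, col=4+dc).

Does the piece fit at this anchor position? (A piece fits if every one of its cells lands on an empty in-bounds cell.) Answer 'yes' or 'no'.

Check each piece cell at anchor (1, 4):
  offset (0,0) -> (1,4): empty -> OK
  offset (1,0) -> (2,4): empty -> OK
  offset (2,0) -> (3,4): empty -> OK
  offset (3,0) -> (4,4): empty -> OK
All cells valid: yes

Answer: yes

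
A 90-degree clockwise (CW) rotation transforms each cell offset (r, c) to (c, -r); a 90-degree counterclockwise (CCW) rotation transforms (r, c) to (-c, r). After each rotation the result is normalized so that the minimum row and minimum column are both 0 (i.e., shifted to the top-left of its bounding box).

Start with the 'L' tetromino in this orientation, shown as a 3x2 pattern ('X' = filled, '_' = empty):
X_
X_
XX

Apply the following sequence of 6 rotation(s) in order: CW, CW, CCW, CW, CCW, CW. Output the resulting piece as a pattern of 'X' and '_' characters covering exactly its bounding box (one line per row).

Start:
X_
X_
XX
After rotation 1 (CW):
XXX
X__
After rotation 2 (CW):
XX
_X
_X
After rotation 3 (CCW):
XXX
X__
After rotation 4 (CW):
XX
_X
_X
After rotation 5 (CCW):
XXX
X__
After rotation 6 (CW):
XX
_X
_X

Answer: XX
_X
_X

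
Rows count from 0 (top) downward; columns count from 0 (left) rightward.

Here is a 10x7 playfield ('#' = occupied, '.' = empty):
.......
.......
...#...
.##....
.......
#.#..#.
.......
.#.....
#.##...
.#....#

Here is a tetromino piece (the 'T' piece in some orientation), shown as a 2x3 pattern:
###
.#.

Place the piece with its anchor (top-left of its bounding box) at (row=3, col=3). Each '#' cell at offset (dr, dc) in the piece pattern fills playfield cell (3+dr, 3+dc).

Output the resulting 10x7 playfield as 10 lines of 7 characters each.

Fill (3+0,3+0) = (3,3)
Fill (3+0,3+1) = (3,4)
Fill (3+0,3+2) = (3,5)
Fill (3+1,3+1) = (4,4)

Answer: .......
.......
...#...
.#####.
....#..
#.#..#.
.......
.#.....
#.##...
.#....#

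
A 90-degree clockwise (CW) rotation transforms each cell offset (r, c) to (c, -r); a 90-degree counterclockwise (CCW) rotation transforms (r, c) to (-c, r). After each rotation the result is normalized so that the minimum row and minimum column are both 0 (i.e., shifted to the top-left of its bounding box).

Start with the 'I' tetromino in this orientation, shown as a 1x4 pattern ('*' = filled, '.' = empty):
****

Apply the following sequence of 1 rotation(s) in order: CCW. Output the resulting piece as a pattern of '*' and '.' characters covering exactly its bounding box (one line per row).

Start:
****
After rotation 1 (CCW):
*
*
*
*

Answer: *
*
*
*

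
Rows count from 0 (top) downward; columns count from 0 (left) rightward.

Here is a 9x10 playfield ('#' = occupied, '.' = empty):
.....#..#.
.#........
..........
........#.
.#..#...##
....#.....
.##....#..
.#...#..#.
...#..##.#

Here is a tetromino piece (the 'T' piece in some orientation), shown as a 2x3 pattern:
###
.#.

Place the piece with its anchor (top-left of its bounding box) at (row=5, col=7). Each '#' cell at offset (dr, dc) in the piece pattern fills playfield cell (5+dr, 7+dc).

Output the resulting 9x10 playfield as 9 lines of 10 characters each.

Answer: .....#..#.
.#........
..........
........#.
.#..#...##
....#..###
.##....##.
.#...#..#.
...#..##.#

Derivation:
Fill (5+0,7+0) = (5,7)
Fill (5+0,7+1) = (5,8)
Fill (5+0,7+2) = (5,9)
Fill (5+1,7+1) = (6,8)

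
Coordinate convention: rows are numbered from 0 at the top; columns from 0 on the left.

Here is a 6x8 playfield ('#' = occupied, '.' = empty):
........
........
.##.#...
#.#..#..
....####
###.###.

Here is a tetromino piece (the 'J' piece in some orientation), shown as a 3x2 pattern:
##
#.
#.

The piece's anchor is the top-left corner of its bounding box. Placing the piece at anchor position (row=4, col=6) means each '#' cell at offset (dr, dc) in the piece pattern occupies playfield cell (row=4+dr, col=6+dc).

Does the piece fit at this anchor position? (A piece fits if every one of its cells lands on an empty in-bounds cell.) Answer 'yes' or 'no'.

Answer: no

Derivation:
Check each piece cell at anchor (4, 6):
  offset (0,0) -> (4,6): occupied ('#') -> FAIL
  offset (0,1) -> (4,7): occupied ('#') -> FAIL
  offset (1,0) -> (5,6): occupied ('#') -> FAIL
  offset (2,0) -> (6,6): out of bounds -> FAIL
All cells valid: no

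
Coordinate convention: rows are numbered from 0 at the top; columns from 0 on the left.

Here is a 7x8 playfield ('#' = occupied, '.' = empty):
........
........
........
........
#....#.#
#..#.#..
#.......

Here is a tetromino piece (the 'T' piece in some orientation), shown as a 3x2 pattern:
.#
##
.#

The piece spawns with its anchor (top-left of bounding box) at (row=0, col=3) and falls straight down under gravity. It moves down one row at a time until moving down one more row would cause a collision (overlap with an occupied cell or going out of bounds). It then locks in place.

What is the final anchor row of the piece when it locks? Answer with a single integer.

Answer: 3

Derivation:
Spawn at (row=0, col=3). Try each row:
  row 0: fits
  row 1: fits
  row 2: fits
  row 3: fits
  row 4: blocked -> lock at row 3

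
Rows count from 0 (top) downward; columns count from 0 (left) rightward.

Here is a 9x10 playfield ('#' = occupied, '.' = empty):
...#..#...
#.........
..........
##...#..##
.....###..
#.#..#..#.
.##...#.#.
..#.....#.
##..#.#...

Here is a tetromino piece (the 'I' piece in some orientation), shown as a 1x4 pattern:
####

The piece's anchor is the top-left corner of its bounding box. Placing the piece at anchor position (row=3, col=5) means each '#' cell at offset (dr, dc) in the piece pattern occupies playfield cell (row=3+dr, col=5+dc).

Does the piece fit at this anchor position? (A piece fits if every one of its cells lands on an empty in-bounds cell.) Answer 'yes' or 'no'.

Check each piece cell at anchor (3, 5):
  offset (0,0) -> (3,5): occupied ('#') -> FAIL
  offset (0,1) -> (3,6): empty -> OK
  offset (0,2) -> (3,7): empty -> OK
  offset (0,3) -> (3,8): occupied ('#') -> FAIL
All cells valid: no

Answer: no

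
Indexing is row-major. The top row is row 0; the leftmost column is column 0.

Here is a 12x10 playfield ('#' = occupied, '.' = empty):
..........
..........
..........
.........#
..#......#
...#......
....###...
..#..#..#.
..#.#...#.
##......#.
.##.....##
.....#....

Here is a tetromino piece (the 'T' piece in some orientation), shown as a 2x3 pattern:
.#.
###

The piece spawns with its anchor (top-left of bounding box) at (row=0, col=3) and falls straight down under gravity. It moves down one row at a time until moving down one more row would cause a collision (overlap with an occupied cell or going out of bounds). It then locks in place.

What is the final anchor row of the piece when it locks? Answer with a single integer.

Spawn at (row=0, col=3). Try each row:
  row 0: fits
  row 1: fits
  row 2: fits
  row 3: fits
  row 4: blocked -> lock at row 3

Answer: 3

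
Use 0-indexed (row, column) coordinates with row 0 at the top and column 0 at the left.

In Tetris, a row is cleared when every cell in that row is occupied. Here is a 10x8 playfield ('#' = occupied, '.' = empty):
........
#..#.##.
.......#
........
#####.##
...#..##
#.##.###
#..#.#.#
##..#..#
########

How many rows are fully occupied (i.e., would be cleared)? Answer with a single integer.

Answer: 1

Derivation:
Check each row:
  row 0: 8 empty cells -> not full
  row 1: 4 empty cells -> not full
  row 2: 7 empty cells -> not full
  row 3: 8 empty cells -> not full
  row 4: 1 empty cell -> not full
  row 5: 5 empty cells -> not full
  row 6: 2 empty cells -> not full
  row 7: 4 empty cells -> not full
  row 8: 4 empty cells -> not full
  row 9: 0 empty cells -> FULL (clear)
Total rows cleared: 1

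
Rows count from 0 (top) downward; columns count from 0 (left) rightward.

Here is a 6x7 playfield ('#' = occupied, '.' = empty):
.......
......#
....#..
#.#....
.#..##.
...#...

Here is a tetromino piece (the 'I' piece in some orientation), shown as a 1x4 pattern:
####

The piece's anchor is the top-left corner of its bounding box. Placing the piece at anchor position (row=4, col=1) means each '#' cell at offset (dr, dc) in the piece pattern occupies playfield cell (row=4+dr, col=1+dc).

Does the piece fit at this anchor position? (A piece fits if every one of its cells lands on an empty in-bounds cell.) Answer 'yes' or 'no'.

Answer: no

Derivation:
Check each piece cell at anchor (4, 1):
  offset (0,0) -> (4,1): occupied ('#') -> FAIL
  offset (0,1) -> (4,2): empty -> OK
  offset (0,2) -> (4,3): empty -> OK
  offset (0,3) -> (4,4): occupied ('#') -> FAIL
All cells valid: no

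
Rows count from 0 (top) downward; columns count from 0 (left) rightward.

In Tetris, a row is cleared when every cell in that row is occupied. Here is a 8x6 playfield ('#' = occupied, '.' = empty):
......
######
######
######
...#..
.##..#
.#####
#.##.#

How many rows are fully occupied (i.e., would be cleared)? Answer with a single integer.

Answer: 3

Derivation:
Check each row:
  row 0: 6 empty cells -> not full
  row 1: 0 empty cells -> FULL (clear)
  row 2: 0 empty cells -> FULL (clear)
  row 3: 0 empty cells -> FULL (clear)
  row 4: 5 empty cells -> not full
  row 5: 3 empty cells -> not full
  row 6: 1 empty cell -> not full
  row 7: 2 empty cells -> not full
Total rows cleared: 3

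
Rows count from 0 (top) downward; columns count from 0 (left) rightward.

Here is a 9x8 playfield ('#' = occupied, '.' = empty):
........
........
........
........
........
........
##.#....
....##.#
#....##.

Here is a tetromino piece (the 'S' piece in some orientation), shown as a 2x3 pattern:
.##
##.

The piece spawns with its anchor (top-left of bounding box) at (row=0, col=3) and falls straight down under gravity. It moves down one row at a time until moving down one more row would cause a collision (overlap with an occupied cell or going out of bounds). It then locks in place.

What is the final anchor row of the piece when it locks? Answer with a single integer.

Spawn at (row=0, col=3). Try each row:
  row 0: fits
  row 1: fits
  row 2: fits
  row 3: fits
  row 4: fits
  row 5: blocked -> lock at row 4

Answer: 4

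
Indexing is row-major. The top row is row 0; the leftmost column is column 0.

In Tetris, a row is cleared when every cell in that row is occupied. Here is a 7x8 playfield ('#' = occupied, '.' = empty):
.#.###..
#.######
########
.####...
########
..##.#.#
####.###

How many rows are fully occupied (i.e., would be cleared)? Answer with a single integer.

Answer: 2

Derivation:
Check each row:
  row 0: 4 empty cells -> not full
  row 1: 1 empty cell -> not full
  row 2: 0 empty cells -> FULL (clear)
  row 3: 4 empty cells -> not full
  row 4: 0 empty cells -> FULL (clear)
  row 5: 4 empty cells -> not full
  row 6: 1 empty cell -> not full
Total rows cleared: 2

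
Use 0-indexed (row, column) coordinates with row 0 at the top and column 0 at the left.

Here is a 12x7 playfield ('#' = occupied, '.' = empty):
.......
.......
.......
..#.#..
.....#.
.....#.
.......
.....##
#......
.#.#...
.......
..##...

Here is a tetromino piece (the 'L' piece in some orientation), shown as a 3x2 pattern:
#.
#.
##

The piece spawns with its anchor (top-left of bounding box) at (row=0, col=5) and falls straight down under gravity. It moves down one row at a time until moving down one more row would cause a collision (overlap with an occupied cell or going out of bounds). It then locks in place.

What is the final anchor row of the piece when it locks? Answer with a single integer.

Answer: 1

Derivation:
Spawn at (row=0, col=5). Try each row:
  row 0: fits
  row 1: fits
  row 2: blocked -> lock at row 1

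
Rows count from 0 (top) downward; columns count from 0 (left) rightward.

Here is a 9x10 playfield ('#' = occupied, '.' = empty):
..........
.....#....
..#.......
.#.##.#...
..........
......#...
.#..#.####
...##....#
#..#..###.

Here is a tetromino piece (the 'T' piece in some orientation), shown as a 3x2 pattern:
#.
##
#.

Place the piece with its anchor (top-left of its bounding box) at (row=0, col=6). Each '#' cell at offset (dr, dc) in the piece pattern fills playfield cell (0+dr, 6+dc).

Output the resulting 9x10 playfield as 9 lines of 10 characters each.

Answer: ......#...
.....###..
..#...#...
.#.##.#...
..........
......#...
.#..#.####
...##....#
#..#..###.

Derivation:
Fill (0+0,6+0) = (0,6)
Fill (0+1,6+0) = (1,6)
Fill (0+1,6+1) = (1,7)
Fill (0+2,6+0) = (2,6)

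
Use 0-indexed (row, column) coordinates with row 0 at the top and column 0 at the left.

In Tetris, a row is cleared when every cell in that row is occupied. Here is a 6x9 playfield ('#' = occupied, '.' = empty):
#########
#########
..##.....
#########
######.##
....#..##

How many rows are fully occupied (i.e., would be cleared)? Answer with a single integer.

Check each row:
  row 0: 0 empty cells -> FULL (clear)
  row 1: 0 empty cells -> FULL (clear)
  row 2: 7 empty cells -> not full
  row 3: 0 empty cells -> FULL (clear)
  row 4: 1 empty cell -> not full
  row 5: 6 empty cells -> not full
Total rows cleared: 3

Answer: 3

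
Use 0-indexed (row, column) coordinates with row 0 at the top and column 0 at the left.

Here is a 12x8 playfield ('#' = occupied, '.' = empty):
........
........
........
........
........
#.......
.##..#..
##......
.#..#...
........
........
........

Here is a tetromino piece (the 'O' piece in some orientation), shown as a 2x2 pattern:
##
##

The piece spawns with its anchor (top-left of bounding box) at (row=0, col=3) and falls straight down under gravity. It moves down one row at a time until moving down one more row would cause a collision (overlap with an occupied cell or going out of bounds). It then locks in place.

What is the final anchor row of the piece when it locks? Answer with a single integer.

Answer: 6

Derivation:
Spawn at (row=0, col=3). Try each row:
  row 0: fits
  row 1: fits
  row 2: fits
  row 3: fits
  row 4: fits
  row 5: fits
  row 6: fits
  row 7: blocked -> lock at row 6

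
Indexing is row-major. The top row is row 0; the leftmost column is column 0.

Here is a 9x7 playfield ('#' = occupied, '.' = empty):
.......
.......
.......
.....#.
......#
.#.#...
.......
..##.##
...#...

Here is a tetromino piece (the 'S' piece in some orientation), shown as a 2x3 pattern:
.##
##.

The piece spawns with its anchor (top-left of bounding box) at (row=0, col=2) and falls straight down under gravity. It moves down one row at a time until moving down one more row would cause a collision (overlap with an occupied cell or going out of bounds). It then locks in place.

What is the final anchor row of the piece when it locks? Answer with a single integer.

Answer: 3

Derivation:
Spawn at (row=0, col=2). Try each row:
  row 0: fits
  row 1: fits
  row 2: fits
  row 3: fits
  row 4: blocked -> lock at row 3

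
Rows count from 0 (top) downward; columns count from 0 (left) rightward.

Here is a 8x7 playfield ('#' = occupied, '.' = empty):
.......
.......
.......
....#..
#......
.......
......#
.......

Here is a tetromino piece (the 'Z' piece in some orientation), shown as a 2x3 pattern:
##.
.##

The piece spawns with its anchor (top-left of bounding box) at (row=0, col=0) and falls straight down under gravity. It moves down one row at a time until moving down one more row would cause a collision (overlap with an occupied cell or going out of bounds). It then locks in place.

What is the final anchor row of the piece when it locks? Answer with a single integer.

Spawn at (row=0, col=0). Try each row:
  row 0: fits
  row 1: fits
  row 2: fits
  row 3: fits
  row 4: blocked -> lock at row 3

Answer: 3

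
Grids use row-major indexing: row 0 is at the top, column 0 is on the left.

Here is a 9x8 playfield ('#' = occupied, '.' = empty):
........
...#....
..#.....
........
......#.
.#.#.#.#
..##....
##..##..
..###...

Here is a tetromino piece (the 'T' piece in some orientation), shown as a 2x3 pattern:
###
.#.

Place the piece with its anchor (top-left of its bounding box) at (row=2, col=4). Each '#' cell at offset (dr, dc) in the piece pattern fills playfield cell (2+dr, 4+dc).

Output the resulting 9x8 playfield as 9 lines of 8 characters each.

Fill (2+0,4+0) = (2,4)
Fill (2+0,4+1) = (2,5)
Fill (2+0,4+2) = (2,6)
Fill (2+1,4+1) = (3,5)

Answer: ........
...#....
..#.###.
.....#..
......#.
.#.#.#.#
..##....
##..##..
..###...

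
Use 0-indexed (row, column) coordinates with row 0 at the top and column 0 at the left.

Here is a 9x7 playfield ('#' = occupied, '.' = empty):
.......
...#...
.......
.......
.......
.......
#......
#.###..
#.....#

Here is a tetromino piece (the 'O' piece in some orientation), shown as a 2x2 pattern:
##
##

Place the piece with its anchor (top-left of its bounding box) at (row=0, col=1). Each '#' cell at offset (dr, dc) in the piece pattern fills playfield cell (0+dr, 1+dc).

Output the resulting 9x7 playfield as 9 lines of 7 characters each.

Answer: .##....
.###...
.......
.......
.......
.......
#......
#.###..
#.....#

Derivation:
Fill (0+0,1+0) = (0,1)
Fill (0+0,1+1) = (0,2)
Fill (0+1,1+0) = (1,1)
Fill (0+1,1+1) = (1,2)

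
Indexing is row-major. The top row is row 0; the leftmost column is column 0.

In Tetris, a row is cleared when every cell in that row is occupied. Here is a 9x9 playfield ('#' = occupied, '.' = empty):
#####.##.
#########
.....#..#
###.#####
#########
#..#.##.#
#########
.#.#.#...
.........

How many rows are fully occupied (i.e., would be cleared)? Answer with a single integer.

Check each row:
  row 0: 2 empty cells -> not full
  row 1: 0 empty cells -> FULL (clear)
  row 2: 7 empty cells -> not full
  row 3: 1 empty cell -> not full
  row 4: 0 empty cells -> FULL (clear)
  row 5: 4 empty cells -> not full
  row 6: 0 empty cells -> FULL (clear)
  row 7: 6 empty cells -> not full
  row 8: 9 empty cells -> not full
Total rows cleared: 3

Answer: 3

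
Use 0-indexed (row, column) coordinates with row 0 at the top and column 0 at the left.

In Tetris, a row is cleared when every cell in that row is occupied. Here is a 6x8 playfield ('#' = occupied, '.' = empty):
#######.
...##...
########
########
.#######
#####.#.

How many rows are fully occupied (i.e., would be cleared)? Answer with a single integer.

Check each row:
  row 0: 1 empty cell -> not full
  row 1: 6 empty cells -> not full
  row 2: 0 empty cells -> FULL (clear)
  row 3: 0 empty cells -> FULL (clear)
  row 4: 1 empty cell -> not full
  row 5: 2 empty cells -> not full
Total rows cleared: 2

Answer: 2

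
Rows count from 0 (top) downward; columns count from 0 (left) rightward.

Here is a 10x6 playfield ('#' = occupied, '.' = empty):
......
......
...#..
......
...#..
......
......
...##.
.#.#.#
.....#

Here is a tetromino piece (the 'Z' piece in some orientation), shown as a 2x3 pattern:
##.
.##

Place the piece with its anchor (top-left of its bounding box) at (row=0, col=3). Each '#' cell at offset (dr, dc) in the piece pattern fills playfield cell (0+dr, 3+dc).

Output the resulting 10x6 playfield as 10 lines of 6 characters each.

Fill (0+0,3+0) = (0,3)
Fill (0+0,3+1) = (0,4)
Fill (0+1,3+1) = (1,4)
Fill (0+1,3+2) = (1,5)

Answer: ...##.
....##
...#..
......
...#..
......
......
...##.
.#.#.#
.....#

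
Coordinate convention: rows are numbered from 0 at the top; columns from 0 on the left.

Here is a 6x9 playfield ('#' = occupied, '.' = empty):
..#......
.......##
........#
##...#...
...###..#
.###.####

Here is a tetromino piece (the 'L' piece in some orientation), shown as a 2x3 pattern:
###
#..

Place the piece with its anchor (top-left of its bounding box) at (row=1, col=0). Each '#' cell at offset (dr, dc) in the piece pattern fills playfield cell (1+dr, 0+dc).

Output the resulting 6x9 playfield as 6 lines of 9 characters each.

Answer: ..#......
###....##
#.......#
##...#...
...###..#
.###.####

Derivation:
Fill (1+0,0+0) = (1,0)
Fill (1+0,0+1) = (1,1)
Fill (1+0,0+2) = (1,2)
Fill (1+1,0+0) = (2,0)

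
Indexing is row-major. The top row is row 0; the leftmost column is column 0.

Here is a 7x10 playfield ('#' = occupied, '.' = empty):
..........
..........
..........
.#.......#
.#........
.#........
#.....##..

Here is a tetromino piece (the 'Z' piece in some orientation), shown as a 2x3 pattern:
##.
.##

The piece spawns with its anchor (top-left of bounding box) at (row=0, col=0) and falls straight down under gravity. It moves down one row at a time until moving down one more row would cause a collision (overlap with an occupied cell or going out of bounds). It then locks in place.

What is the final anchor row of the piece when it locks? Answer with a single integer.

Answer: 1

Derivation:
Spawn at (row=0, col=0). Try each row:
  row 0: fits
  row 1: fits
  row 2: blocked -> lock at row 1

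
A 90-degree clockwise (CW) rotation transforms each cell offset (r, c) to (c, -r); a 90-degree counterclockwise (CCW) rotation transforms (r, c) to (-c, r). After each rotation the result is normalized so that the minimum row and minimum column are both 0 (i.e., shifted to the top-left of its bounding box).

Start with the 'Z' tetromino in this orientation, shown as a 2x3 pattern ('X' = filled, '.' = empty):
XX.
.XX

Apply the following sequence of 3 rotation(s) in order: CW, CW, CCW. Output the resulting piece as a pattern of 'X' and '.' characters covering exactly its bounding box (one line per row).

Answer: .X
XX
X.

Derivation:
Start:
XX.
.XX
After rotation 1 (CW):
.X
XX
X.
After rotation 2 (CW):
XX.
.XX
After rotation 3 (CCW):
.X
XX
X.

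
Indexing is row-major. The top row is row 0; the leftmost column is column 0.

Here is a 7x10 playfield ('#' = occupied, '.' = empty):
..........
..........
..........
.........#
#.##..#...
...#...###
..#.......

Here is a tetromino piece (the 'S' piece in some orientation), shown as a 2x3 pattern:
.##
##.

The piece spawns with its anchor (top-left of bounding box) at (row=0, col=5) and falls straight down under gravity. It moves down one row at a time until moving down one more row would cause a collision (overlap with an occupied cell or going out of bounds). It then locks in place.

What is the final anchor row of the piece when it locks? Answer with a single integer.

Spawn at (row=0, col=5). Try each row:
  row 0: fits
  row 1: fits
  row 2: fits
  row 3: blocked -> lock at row 2

Answer: 2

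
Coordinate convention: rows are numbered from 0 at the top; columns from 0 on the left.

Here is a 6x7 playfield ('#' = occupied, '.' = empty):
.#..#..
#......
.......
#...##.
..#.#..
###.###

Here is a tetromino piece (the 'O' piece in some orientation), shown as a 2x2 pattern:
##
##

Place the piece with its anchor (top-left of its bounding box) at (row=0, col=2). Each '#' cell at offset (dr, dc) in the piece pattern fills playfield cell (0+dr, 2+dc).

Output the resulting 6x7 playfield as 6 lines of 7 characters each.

Fill (0+0,2+0) = (0,2)
Fill (0+0,2+1) = (0,3)
Fill (0+1,2+0) = (1,2)
Fill (0+1,2+1) = (1,3)

Answer: .####..
#.##...
.......
#...##.
..#.#..
###.###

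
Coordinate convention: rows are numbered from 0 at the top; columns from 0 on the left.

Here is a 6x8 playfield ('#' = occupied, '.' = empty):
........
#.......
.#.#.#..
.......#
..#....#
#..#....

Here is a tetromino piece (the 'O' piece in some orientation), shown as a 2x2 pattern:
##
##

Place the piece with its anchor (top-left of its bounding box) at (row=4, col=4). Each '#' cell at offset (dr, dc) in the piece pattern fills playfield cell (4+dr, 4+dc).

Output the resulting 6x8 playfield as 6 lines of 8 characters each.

Answer: ........
#.......
.#.#.#..
.......#
..#.##.#
#..###..

Derivation:
Fill (4+0,4+0) = (4,4)
Fill (4+0,4+1) = (4,5)
Fill (4+1,4+0) = (5,4)
Fill (4+1,4+1) = (5,5)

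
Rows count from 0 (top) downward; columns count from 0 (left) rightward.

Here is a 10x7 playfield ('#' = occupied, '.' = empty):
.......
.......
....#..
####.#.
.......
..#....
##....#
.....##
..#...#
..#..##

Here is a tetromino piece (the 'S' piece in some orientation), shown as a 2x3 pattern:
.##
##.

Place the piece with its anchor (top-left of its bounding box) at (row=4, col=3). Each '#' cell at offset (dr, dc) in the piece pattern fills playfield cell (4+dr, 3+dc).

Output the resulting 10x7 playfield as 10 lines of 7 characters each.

Fill (4+0,3+1) = (4,4)
Fill (4+0,3+2) = (4,5)
Fill (4+1,3+0) = (5,3)
Fill (4+1,3+1) = (5,4)

Answer: .......
.......
....#..
####.#.
....##.
..###..
##....#
.....##
..#...#
..#..##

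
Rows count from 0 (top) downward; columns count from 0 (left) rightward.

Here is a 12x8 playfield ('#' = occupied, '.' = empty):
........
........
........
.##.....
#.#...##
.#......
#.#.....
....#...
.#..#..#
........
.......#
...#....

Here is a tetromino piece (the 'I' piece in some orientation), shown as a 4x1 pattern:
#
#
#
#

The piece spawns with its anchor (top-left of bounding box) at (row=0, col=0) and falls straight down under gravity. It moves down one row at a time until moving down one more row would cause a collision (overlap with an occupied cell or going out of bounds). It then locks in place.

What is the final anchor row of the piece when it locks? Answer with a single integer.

Answer: 0

Derivation:
Spawn at (row=0, col=0). Try each row:
  row 0: fits
  row 1: blocked -> lock at row 0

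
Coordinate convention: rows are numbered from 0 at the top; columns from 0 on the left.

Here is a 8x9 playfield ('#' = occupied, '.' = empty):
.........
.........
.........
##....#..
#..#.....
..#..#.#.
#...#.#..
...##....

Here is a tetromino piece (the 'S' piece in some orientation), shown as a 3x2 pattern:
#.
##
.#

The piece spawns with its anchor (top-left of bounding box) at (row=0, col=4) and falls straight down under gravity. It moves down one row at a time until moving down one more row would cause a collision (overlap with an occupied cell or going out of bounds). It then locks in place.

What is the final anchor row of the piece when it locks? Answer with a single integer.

Spawn at (row=0, col=4). Try each row:
  row 0: fits
  row 1: fits
  row 2: fits
  row 3: blocked -> lock at row 2

Answer: 2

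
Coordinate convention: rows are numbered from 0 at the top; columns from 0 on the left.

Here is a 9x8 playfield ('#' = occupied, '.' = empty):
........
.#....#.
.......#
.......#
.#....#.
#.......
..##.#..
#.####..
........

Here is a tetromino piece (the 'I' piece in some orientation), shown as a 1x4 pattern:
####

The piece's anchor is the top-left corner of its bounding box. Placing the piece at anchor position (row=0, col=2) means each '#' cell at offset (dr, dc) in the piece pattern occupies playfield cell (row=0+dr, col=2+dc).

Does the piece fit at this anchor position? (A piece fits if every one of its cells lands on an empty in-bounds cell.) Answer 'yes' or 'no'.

Check each piece cell at anchor (0, 2):
  offset (0,0) -> (0,2): empty -> OK
  offset (0,1) -> (0,3): empty -> OK
  offset (0,2) -> (0,4): empty -> OK
  offset (0,3) -> (0,5): empty -> OK
All cells valid: yes

Answer: yes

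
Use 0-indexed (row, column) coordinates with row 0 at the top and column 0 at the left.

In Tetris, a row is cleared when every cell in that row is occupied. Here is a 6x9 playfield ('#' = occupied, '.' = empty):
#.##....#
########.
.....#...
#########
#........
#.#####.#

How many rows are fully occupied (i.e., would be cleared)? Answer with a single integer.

Answer: 1

Derivation:
Check each row:
  row 0: 5 empty cells -> not full
  row 1: 1 empty cell -> not full
  row 2: 8 empty cells -> not full
  row 3: 0 empty cells -> FULL (clear)
  row 4: 8 empty cells -> not full
  row 5: 2 empty cells -> not full
Total rows cleared: 1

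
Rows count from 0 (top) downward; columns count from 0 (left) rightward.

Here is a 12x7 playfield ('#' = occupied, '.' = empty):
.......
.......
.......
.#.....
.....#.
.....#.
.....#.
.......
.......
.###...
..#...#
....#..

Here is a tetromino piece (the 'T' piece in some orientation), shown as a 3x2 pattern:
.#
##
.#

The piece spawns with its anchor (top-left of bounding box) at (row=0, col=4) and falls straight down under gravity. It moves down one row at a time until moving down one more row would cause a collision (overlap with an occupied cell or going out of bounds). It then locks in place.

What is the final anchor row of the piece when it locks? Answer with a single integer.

Answer: 1

Derivation:
Spawn at (row=0, col=4). Try each row:
  row 0: fits
  row 1: fits
  row 2: blocked -> lock at row 1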